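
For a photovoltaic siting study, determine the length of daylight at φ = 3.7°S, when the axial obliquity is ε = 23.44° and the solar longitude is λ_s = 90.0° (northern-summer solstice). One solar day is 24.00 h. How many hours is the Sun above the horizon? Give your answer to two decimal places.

11.79 h

Solar declination: sin δ = sin ε · sin λ_s = sin 23.44° × sin 90.0° = 0.39779, so δ = +23.440°.
cos H₀ = −tan φ · tan δ = −tan(-3.7°) × tan(+23.440°) = 0.0280, so H₀ = 1.5428 rad = 88.39°.
Daylight = 2H₀/(2π) × 24.00 h = (1.5428/π) × 24.00 = 11.79 h.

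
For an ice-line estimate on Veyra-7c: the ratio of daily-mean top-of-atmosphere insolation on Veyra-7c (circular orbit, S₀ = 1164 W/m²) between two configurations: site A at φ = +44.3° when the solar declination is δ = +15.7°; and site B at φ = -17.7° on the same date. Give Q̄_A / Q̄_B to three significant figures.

— Configuration A (φ=+44.3°):
cos H₀ = −tan(+44.3°) tan(+15.700°) = -0.2743, H₀ = 1.8487 rad.
Bracket: H₀ sin φ sin δ + cos φ cos δ sin H₀ = 1.8487×0.69842×0.27060 + 0.71569×0.96269×0.96164 = 0.349390 + 0.662558 = 1.011948.
Q̄ = (S₀/π) × [bracket] = (1164/π) × 1.011948 = 374.94 W/m².
— Configuration B (φ=-17.7°):
cos H₀ = −tan(-17.7°) tan(+15.700°) = 0.0897, H₀ = 1.4810 rad.
Bracket: H₀ sin φ sin δ + cos φ cos δ sin H₀ = 1.4810×-0.30403×0.27060 + 0.95266×0.96269×0.99597 = -0.121843 + 0.913420 = 0.791577.
Q̄ = (S₀/π) × [bracket] = (1164/π) × 0.791577 = 293.29 W/m².
Ratio Q̄_A / Q̄_B = 374.94 / 293.29 = 1.278.

Q̄_A / Q̄_B ≈ 1.28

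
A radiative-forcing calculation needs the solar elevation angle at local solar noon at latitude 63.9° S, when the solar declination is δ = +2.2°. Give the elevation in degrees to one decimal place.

At local noon the hour angle is zero, so the zenith angle equals |φ − δ| = |-63.9° − (+2.200°)| = 66.100°.
Elevation = 90° − 66.100° = 23.9°.

23.9°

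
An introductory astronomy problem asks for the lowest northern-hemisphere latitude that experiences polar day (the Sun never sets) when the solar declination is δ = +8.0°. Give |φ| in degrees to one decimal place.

Polar day requires cos H₀ = −tan φ tan δ ≤ −1, i.e. tan φ tan δ ≥ 1.
The boundary is |tan φ| · |tan δ| = 1, so |φ| = 90° − |δ| = 90° − 8.0° = 82.0° in the northern hemisphere.

|φ| = 82.0°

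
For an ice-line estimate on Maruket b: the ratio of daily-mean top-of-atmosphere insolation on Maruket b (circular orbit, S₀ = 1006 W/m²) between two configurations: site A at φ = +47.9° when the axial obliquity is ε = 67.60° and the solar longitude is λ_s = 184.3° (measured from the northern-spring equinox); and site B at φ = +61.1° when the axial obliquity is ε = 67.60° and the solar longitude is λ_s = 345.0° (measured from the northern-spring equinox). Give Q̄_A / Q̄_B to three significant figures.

Q̄_A / Q̄_B ≈ 3.14

— Configuration A (φ=+47.9°):
Solar declination: sin δ = sin ε · sin λ_s = sin 67.60° × sin 184.3° = -0.06932, so δ = -3.975°.
cos H₀ = −tan(+47.9°) tan(-3.975°) = 0.0769, H₀ = 1.4938 rad.
Bracket: H₀ sin φ sin δ + cos φ cos δ sin H₀ = 1.4938×0.74198×-0.06932 + 0.67043×0.99759×0.99704 = -0.076832 + 0.666835 = 0.590003.
Q̄ = (S₀/π) × [bracket] = (1006/π) × 0.590003 = 188.93 W/m².
— Configuration B (φ=+61.1°):
Solar declination: sin δ = sin ε · sin λ_s = sin 67.60° × sin 345.0° = -0.23929, so δ = -13.845°.
cos H₀ = −tan(+61.1°) tan(-13.845°) = 0.4464, H₀ = 1.1080 rad.
Bracket: H₀ sin φ sin δ + cos φ cos δ sin H₀ = 1.1080×0.87546×-0.23929 + 0.48328×0.97095×0.89481 = -0.232114 + 0.419881 = 0.187767.
Q̄ = (S₀/π) × [bracket] = (1006/π) × 0.187767 = 60.127 W/m².
Ratio Q̄_A / Q̄_B = 188.93 / 60.127 = 3.142.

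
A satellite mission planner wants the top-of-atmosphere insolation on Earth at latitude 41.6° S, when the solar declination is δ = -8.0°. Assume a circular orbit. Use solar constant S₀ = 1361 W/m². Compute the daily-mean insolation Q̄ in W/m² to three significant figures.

Q̄ ≈ 386 W/m²

cos H₀ = −tan(-41.6°) tan(-8.000°) = -0.1248, H₀ = 1.6959 rad.
Bracket: H₀ sin φ sin δ + cos φ cos δ sin H₀ = 1.6959×-0.66393×-0.13917 + 0.74780×0.99027×0.99218 = 0.156700 + 0.734733 = 0.891433.
Q̄ = (S₀/π) × [bracket] = (1361/π) × 0.891433 = 386.2 W/m².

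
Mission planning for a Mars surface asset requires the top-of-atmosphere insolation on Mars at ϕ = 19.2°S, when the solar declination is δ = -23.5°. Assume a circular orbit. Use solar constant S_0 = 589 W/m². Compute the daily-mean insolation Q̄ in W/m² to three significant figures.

Q̄ ≈ 203 W/m²

cos h₀ = −tan(-19.2°) tan(-23.500°) = -0.1514, h₀ = 1.7228 rad.
Bracket: h₀ sin ϕ sin δ + cos ϕ cos δ sin h₀ = 1.7228×-0.32887×-0.39875 + 0.94438×0.91706×0.98847 = 0.225923 + 0.856068 = 1.081991.
Q̄ = (S_0/π) × [bracket] = (589/π) × 1.081991 = 202.9 W/m².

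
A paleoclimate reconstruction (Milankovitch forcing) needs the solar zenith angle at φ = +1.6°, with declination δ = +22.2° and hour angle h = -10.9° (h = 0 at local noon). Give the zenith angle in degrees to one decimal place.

cos θ_z = sin φ sin δ + cos φ cos δ cos h = 0.010550 + 0.908812 = 0.919362.
θ_z = arccos(0.919362) = 23.2°.

θ_z = 23.2°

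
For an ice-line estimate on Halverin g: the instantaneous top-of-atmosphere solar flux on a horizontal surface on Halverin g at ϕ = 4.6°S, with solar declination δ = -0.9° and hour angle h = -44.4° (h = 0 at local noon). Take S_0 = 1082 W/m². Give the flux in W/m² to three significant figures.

772 W/m²

cos θ_z = sin ϕ sin δ + cos ϕ cos δ cos h = 0.001260 + 0.712083 = 0.713343.
Flux = S_0 · cos θ_z = 1082 × 0.713343 = 771.8 W/m².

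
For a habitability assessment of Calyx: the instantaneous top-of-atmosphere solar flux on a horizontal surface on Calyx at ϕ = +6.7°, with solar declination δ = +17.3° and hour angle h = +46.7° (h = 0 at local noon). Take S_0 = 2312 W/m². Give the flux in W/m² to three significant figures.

cos θ_z = sin ϕ sin δ + cos ϕ cos δ cos h = 0.034695 + 0.650321 = 0.685016.
Flux = S_0 · cos θ_z = 2312 × 0.685016 = 1584 W/m².

1.58e+03 W/m²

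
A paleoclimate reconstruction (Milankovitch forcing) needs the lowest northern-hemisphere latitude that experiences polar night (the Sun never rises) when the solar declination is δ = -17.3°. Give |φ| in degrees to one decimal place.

|φ| = 72.7°

Polar night requires cos H₀ = −tan φ tan δ ≥ 1, i.e. tan φ tan δ ≤ −1.
The boundary is |tan φ| · |tan δ| = 1, so |φ| = 90° − |δ| = 90° − 17.3° = 72.7° in the northern hemisphere.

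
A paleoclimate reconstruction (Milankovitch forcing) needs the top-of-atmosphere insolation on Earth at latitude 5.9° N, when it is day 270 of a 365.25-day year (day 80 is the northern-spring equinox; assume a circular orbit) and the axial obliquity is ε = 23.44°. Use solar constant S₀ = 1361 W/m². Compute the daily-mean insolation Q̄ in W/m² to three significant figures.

Solar longitude: λ_s = 360° × (270 − 80)/365.25 = 187.269°.
sin δ = sin 23.44° × sin 187.269° = -0.05033, so δ = -2.885°.
cos H₀ = −tan(+5.9°) tan(-2.885°) = 0.0052, H₀ = 1.5656 rad.
Bracket: H₀ sin φ sin δ + cos φ cos δ sin H₀ = 1.5656×0.10279×-0.05033 + 0.99470×0.99873×0.99999 = -0.008100 + 0.993427 = 0.985327.
Q̄ = (S₀/π) × [bracket] = (1361/π) × 0.985327 = 426.9 W/m².

Q̄ ≈ 427 W/m²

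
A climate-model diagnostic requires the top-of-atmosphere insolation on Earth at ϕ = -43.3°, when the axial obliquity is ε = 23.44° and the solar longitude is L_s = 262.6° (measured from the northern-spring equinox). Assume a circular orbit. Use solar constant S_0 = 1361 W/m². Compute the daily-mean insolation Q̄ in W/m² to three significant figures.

Q̄ ≈ 498 W/m²

Solar declination: sin δ = sin ε · sin L_s = sin 23.44° × sin 262.6° = -0.39448, so δ = -23.233°.
cos h₀ = −tan(-43.3°) tan(-23.233°) = -0.4045, h₀ = 1.9873 rad.
Bracket: h₀ sin ϕ sin δ + cos ϕ cos δ sin h₀ = 1.9873×-0.68582×-0.39448 + 0.72777×0.91891×0.91452 = 0.537649 + 0.611590 = 1.149239.
Q̄ = (S_0/π) × [bracket] = (1361/π) × 1.149239 = 497.9 W/m².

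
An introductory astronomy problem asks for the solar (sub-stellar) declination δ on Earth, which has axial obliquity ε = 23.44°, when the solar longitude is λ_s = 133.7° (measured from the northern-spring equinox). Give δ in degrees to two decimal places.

δ = +16.71°

sin δ = sin ε · sin λ_s = sin 23.44° × sin 133.7° = 0.287588.
δ = arcsin(0.287588) = +16.71°.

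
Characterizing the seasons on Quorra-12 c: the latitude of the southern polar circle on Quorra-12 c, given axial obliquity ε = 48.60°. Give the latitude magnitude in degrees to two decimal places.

The polar circle is the lowest latitude that experiences at least one full rotation of continuous darkness at the northern-summer solstice; it lies at |ϕ| = 90° − ε = 90° − 48.60° = 41.40°.

41.40°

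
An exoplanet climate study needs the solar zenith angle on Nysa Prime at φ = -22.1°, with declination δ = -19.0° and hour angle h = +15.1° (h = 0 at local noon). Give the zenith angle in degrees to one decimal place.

θ_z = 14.5°

cos θ_z = sin φ sin δ + cos φ cos δ cos h = 0.122487 + 0.845802 = 0.968289.
θ_z = arccos(0.968289) = 14.5°.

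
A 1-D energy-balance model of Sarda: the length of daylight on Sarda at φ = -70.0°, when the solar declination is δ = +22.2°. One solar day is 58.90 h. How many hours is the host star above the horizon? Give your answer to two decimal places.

cos H₀ = −tan φ · tan δ = 1.1212 ≥ 1, so the host star never rises (polar night) and H₀ = 0.
Daylight = 2H₀/(2π) × 58.90 h = (0.0000/π) × 58.90 = 0.00 h.

0.00 h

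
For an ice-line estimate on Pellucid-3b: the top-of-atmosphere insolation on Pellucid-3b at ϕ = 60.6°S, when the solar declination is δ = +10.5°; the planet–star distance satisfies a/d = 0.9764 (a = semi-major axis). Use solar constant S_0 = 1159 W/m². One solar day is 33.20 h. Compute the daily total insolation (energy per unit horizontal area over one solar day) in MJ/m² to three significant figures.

10.9 MJ/m²

cos h₀ = −tan(-60.6°) tan(+10.500°) = 0.3289, h₀ = 1.2356 rad.
Bracket: h₀ sin ϕ sin δ + cos ϕ cos δ sin h₀ = 1.2356×-0.87121×0.18224 + 0.49090×0.98325×0.94436 = -0.196175 + 0.455821 = 0.259646.
Inverse-square distance factor (a/d)² = 0.9764² = 0.953357.
Q̄ = (S_0/π) × 0.953357 × [bracket] = (1159/π) × 0.953357 × 0.259646 = 91.321 W/m².
Daily total = Q̄ × 33.20 h × 3600 s/h = 91.321 × 33.20 × 3600 / 10⁶ = 10.91 MJ/m².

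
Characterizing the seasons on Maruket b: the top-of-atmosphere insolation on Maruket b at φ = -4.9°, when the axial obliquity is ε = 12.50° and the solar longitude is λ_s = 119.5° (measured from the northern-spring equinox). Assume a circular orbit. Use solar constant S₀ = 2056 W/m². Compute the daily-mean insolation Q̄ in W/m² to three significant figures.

Q̄ ≈ 624 W/m²

Solar declination: sin δ = sin ε · sin λ_s = sin 12.50° × sin 119.5° = 0.18838, so δ = +10.858°.
cos H₀ = −tan(-4.9°) tan(+10.858°) = 0.0164, H₀ = 1.5544 rad.
Bracket: H₀ sin φ sin δ + cos φ cos δ sin H₀ = 1.5544×-0.08542×0.18838 + 0.99635×0.98210×0.99986 = -0.025013 + 0.978378 = 0.953365.
Q̄ = (S₀/π) × [bracket] = (2056/π) × 0.953365 = 623.9 W/m².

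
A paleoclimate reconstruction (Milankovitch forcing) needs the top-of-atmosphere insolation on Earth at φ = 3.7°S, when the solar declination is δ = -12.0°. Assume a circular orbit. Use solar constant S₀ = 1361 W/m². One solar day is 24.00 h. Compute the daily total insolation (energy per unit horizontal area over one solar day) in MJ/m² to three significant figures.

cos H₀ = −tan(-3.7°) tan(-12.000°) = -0.0137, H₀ = 1.5845 rad.
Bracket: H₀ sin φ sin δ + cos φ cos δ sin H₀ = 1.5845×-0.06453×-0.20791 + 0.99792×0.97815×0.99991 = 0.021258 + 0.976028 = 0.997286.
Q̄ = (S₀/π) × [bracket] = (1361/π) × 0.997286 = 432.04 W/m².
Daily total = Q̄ × 24.00 h × 3600 s/h = 432.04 × 24.00 × 3600 / 10⁶ = 37.33 MJ/m².

37.3 MJ/m²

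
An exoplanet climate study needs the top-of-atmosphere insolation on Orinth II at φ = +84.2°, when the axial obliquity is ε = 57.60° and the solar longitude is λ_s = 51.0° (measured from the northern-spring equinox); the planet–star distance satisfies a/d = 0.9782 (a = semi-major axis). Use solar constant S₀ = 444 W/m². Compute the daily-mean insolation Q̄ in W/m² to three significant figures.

Solar declination: sin δ = sin ε · sin λ_s = sin 57.60° × sin 51.0° = 0.65617, so δ = +41.008°.
cos H₀ = −tan(+84.2°) tan(+41.008°) = -8.5604 ≤ −1 ⇒ polar day, H₀ = π.
Bracket: H₀ sin φ sin δ + cos φ cos δ sin H₀ = 3.1416×0.99488×0.65617 + 0.10106×0.75462×0.00000 = 2.050869 + 0.000000 = 2.050869.
Inverse-square distance factor (a/d)² = 0.9782² = 0.956875.
Q̄ = (S₀/π) × 0.956875 × [bracket] = (444/π) × 0.956875 × 2.050869 = 277.3 W/m².

Q̄ ≈ 277 W/m²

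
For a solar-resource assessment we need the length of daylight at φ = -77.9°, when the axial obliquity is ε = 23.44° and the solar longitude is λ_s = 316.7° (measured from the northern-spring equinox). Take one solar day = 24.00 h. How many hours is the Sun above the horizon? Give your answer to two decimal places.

24.00 h

Solar declination: sin δ = sin ε · sin λ_s = sin 23.44° × sin 316.7° = -0.27281, so δ = -15.832°.
Sunrise equation: cos H₀ = −tan φ · tan δ = -1.3227 ≤ −1, so the Sun never sets (polar day) and H₀ = π.
Daylight = 2H₀/(2π) × 24.00 h = (3.1416/π) × 24.00 = 24.00 h.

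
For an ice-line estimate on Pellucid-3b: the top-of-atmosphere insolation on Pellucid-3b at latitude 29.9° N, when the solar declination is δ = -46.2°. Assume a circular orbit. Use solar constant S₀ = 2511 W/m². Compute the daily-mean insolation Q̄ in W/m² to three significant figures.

Q̄ ≈ 117 W/m²

cos H₀ = −tan(+29.9°) tan(-46.200°) = 0.5996, H₀ = 0.9278 rad.
Bracket: H₀ sin φ sin δ + cos φ cos δ sin H₀ = 0.9278×0.49849×-0.72176 + 0.86690×0.69214×0.80028 = -0.333813 + 0.480181 = 0.146368.
Q̄ = (S₀/π) × [bracket] = (2511/π) × 0.146368 = 117.0 W/m².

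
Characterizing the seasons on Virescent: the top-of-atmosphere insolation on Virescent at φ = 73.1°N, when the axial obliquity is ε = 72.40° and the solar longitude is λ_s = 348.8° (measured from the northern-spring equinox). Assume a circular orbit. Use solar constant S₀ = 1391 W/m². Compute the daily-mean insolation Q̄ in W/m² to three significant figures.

Solar declination: sin δ = sin ε · sin λ_s = sin 72.40° × sin 348.8° = -0.18514, so δ = -10.669°.
cos H₀ = −tan(+73.1°) tan(-10.669°) = 0.6201, H₀ = 0.9019 rad.
Bracket: H₀ sin φ sin δ + cos φ cos δ sin H₀ = 0.9019×0.95681×-0.18514 + 0.29070×0.98271×0.78453 = -0.159766 + 0.224120 = 0.064354.
Q̄ = (S₀/π) × [bracket] = (1391/π) × 0.064354 = 28.49 W/m².

Q̄ ≈ 28.5 W/m²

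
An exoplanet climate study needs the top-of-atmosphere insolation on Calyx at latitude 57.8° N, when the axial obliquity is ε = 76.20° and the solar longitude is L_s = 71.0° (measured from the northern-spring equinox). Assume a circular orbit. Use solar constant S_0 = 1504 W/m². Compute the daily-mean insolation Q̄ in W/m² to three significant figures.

Q̄ ≈ 1.17e+03 W/m²

Solar declination: sin δ = sin ε · sin L_s = sin 76.20° × sin 71.0° = 0.91823, so δ = +66.668°.
cos h₀ = −tan(+57.8°) tan(+66.668°) = -3.6816 ≤ −1 ⇒ polar day, h₀ = π.
Bracket: h₀ sin ϕ sin δ + cos ϕ cos δ sin h₀ = 3.1416×0.84619×0.91823 + 0.53288×0.39606×0.00000 = 2.441014 + 0.000000 = 2.441014.
Q̄ = (S_0/π) × [bracket] = (1504/π) × 2.441014 = 1169 W/m².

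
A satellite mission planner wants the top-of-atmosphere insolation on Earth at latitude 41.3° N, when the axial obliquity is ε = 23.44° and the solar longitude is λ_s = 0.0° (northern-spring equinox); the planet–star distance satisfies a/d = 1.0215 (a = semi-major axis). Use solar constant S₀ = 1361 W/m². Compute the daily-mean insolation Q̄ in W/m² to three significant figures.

Q̄ ≈ 340 W/m²

Solar declination: sin δ = sin ε · sin λ_s = sin 23.44° × sin 0.0° = 0.00000, so δ = +0.000°.
cos H₀ = −tan(+41.3°) tan(+0.000°) = -0.0000, H₀ = 1.5708 rad.
Bracket: H₀ sin φ sin δ + cos φ cos δ sin H₀ = 1.5708×0.66000×0.00000 + 0.75126×1.00000×1.00000 = 0.000000 + 0.751260 = 0.751260.
Inverse-square distance factor (a/d)² = 1.0215² = 1.043462.
Q̄ = (S₀/π) × 1.043462 × [bracket] = (1361/π) × 1.043462 × 0.751260 = 339.6 W/m².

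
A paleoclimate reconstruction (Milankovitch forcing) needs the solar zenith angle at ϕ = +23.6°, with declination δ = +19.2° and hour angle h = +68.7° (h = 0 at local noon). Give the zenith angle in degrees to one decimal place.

θ_z = 63.5°

cos θ_z = sin ϕ sin δ + cos ϕ cos δ cos h = 0.131661 + 0.314354 = 0.446015.
θ_z = arccos(0.446015) = 63.5°.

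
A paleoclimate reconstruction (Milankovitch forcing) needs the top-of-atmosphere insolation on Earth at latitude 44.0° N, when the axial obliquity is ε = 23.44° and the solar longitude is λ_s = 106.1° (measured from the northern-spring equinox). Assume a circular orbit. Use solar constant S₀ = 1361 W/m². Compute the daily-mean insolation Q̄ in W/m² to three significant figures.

Solar declination: sin δ = sin ε · sin λ_s = sin 23.44° × sin 106.1° = 0.38219, so δ = +22.469°.
cos H₀ = −tan(+44.0°) tan(+22.469°) = -0.3994, H₀ = 1.9817 rad.
Bracket: H₀ sin φ sin δ + cos φ cos δ sin H₀ = 1.9817×0.69466×0.38219 + 0.71934×0.92409×0.91678 = 0.526126 + 0.609416 = 1.135542.
Q̄ = (S₀/π) × [bracket] = (1361/π) × 1.135542 = 491.9 W/m².

Q̄ ≈ 492 W/m²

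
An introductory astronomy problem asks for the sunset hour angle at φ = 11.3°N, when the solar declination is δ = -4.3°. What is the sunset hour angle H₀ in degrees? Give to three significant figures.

H₀ = 89.1°

cos H₀ = −tan φ · tan δ = −tan(+11.3°) × tan(-4.300°) = 0.0150, so H₀ = 1.5558 rad = 89.14°.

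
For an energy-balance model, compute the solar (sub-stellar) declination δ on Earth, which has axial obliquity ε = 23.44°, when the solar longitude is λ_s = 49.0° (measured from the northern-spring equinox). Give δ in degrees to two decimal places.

sin δ = sin ε · sin λ_s = sin 23.44° × sin 49.0° = 0.300215.
δ = arcsin(0.300215) = +17.47°.

δ = +17.47°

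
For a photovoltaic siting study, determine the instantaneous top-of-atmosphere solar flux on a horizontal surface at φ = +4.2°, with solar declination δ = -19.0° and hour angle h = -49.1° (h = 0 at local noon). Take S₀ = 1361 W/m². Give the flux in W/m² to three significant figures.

808 W/m²

cos θ_z = sin φ sin δ + cos φ cos δ cos h = -0.023844 + 0.617407 = 0.593563.
Flux = S₀ · cos θ_z = 1361 × 0.593563 = 807.8 W/m².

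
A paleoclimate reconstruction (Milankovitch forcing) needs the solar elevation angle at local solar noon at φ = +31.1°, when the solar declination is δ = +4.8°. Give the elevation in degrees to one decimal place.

63.7°

At local noon the hour angle is zero, so the zenith angle equals |φ − δ| = |+31.1° − (+4.800°)| = 26.300°.
Elevation = 90° − 26.300° = 63.7°.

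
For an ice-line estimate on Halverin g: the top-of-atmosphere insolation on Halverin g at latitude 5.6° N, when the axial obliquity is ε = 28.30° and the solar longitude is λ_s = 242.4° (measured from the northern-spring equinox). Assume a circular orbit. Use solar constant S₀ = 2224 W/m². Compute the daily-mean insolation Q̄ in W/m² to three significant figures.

Q̄ ≈ 594 W/m²

Solar declination: sin δ = sin ε · sin λ_s = sin 28.30° × sin 242.4° = -0.42014, so δ = -24.843°.
cos H₀ = −tan(+5.6°) tan(-24.843°) = 0.0454, H₀ = 1.5254 rad.
Bracket: H₀ sin φ sin δ + cos φ cos δ sin H₀ = 1.5254×0.09758×-0.42014 + 0.99523×0.90746×0.99897 = -0.062537 + 0.902201 = 0.839664.
Q̄ = (S₀/π) × [bracket] = (2224/π) × 0.839664 = 594.4 W/m².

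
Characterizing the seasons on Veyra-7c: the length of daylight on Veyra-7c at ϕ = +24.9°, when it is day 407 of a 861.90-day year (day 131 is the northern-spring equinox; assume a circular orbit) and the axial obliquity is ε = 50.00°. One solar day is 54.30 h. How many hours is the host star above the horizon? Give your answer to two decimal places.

Solar longitude: L_s = 360° × (407 − 131)/861.90 = 115.280°.
sin δ = sin 50.00° × sin 115.280° = 0.69268, so δ = +43.843°.
cos h₀ = −tan ϕ · tan δ = −tan(+24.9°) × tan(+43.843°) = -0.4458, so h₀ = 2.0329 rad = 116.47°.
Daylight = 2h₀/(2π) × 54.30 h = (2.0329/π) × 54.30 = 35.14 h.

35.14 h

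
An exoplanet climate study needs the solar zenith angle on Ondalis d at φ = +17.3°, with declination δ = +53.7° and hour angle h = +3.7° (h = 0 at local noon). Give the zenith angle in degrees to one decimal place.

θ_z = 36.5°

cos θ_z = sin φ sin δ + cos φ cos δ cos h = 0.239663 + 0.564053 = 0.803716.
θ_z = arccos(0.803716) = 36.5°.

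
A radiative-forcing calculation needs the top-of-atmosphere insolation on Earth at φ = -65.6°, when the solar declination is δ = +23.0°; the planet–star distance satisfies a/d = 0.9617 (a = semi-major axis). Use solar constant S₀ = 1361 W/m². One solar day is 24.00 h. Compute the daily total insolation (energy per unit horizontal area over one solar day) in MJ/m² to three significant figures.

0.203 MJ/m²

cos H₀ = −tan(-65.6°) tan(+23.000°) = 0.9357, H₀ = 0.3604 rad.
Bracket: H₀ sin φ sin δ + cos φ cos δ sin H₀ = 0.3604×-0.91068×0.39073 + 0.41310×0.92050×0.35267 = -0.128241 + 0.134106 = 0.005865.
Inverse-square distance factor (a/d)² = 0.9617² = 0.924867.
Q̄ = (S₀/π) × 0.924867 × [bracket] = (1361/π) × 0.924867 × 0.005865 = 2.3499 W/m².
Daily total = Q̄ × 24.00 h × 3600 s/h = 2.3499 × 24.00 × 3600 / 10⁶ = 0.2030 MJ/m².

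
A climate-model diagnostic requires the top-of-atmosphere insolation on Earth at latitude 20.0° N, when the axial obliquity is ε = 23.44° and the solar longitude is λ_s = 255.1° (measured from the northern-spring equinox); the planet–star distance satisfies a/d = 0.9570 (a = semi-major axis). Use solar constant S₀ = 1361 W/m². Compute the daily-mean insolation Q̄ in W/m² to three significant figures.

Q̄ ≈ 266 W/m²

Solar declination: sin δ = sin ε · sin λ_s = sin 23.44° × sin 255.1° = -0.38441, so δ = -22.607°.
cos H₀ = −tan(+20.0°) tan(-22.607°) = 0.1516, H₀ = 1.4186 rad.
Bracket: H₀ sin φ sin δ + cos φ cos δ sin H₀ = 1.4186×0.34202×-0.38441 + 0.93969×0.92316×0.98845 = -0.186512 + 0.857465 = 0.670953.
Inverse-square distance factor (a/d)² = 0.9570² = 0.915849.
Q̄ = (S₀/π) × 0.915849 × [bracket] = (1361/π) × 0.915849 × 0.670953 = 266.2 W/m².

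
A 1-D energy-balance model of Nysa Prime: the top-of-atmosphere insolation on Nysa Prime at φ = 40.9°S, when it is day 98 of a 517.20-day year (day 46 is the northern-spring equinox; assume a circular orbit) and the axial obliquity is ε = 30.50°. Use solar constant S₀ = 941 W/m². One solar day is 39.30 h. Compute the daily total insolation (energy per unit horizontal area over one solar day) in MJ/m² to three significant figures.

18.6 MJ/m²

Solar longitude: λ_s = 360° × (98 − 46)/517.20 = 36.195°.
sin δ = sin 30.50° × sin 36.195° = 0.29972, so δ = +17.441°.
cos H₀ = −tan(-40.9°) tan(+17.441°) = 0.2721, H₀ = 1.2952 rad.
Bracket: H₀ sin φ sin δ + cos φ cos δ sin H₀ = 1.2952×-0.65474×0.29972 + 0.75585×0.95403×0.96226 = -0.254168 + 0.693889 = 0.439721.
Q̄ = (S₀/π) × [bracket] = (941/π) × 0.439721 = 131.71 W/m².
Daily total = Q̄ × 39.30 h × 3600 s/h = 131.71 × 39.30 × 3600 / 10⁶ = 18.63 MJ/m².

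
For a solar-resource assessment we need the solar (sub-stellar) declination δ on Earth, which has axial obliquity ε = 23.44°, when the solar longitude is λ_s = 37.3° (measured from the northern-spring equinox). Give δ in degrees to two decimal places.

sin δ = sin ε · sin λ_s = sin 23.44° × sin 37.3° = 0.241055.
δ = arcsin(0.241055) = +13.95°.

δ = +13.95°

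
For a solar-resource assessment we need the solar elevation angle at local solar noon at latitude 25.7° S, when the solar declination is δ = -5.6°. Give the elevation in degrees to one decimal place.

69.9°

At local noon the hour angle is zero, so the zenith angle equals |φ − δ| = |-25.7° − (-5.600°)| = 20.100°.
Elevation = 90° − 20.100° = 69.9°.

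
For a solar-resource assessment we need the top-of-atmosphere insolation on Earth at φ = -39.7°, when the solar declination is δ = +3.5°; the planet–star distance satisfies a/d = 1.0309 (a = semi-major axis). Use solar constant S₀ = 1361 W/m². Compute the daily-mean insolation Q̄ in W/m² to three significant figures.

cos H₀ = −tan(-39.7°) tan(+3.500°) = 0.0508, H₀ = 1.5200 rad.
Bracket: H₀ sin φ sin δ + cos φ cos δ sin H₀ = 1.5200×-0.63877×0.06105 + 0.76940×0.99813×0.99871 = -0.059275 + 0.766971 = 0.707696.
Inverse-square distance factor (a/d)² = 1.0309² = 1.062755.
Q̄ = (S₀/π) × 1.062755 × [bracket] = (1361/π) × 1.062755 × 0.707696 = 325.8 W/m².

Q̄ ≈ 326 W/m²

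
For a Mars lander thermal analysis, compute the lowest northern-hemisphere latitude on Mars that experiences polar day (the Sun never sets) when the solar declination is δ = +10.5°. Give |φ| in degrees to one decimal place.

Polar day requires cos H₀ = −tan φ tan δ ≤ −1, i.e. tan φ tan δ ≥ 1.
The boundary is |tan φ| · |tan δ| = 1, so |φ| = 90° − |δ| = 90° − 10.5° = 79.5° in the northern hemisphere.

|φ| = 79.5°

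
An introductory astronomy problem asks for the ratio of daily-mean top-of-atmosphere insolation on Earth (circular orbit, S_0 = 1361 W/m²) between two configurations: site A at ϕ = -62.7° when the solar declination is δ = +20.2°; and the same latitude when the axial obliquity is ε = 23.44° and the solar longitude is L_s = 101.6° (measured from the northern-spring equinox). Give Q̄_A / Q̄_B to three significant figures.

Q̄_A / Q̄_B ≈ 2.06

— Configuration A (ϕ=-62.7°):
cos h₀ = −tan(-62.7°) tan(+20.200°) = 0.7128, h₀ = 0.7772 rad.
Bracket: h₀ sin ϕ sin δ + cos ϕ cos δ sin h₀ = 0.7772×-0.88862×0.34530 + 0.45865×0.93849×0.70132 = -0.238476 + 0.301875 = 0.063399.
Q̄ = (S_0/π) × [bracket] = (1361/π) × 0.063399 = 27.466 W/m².
— Configuration B (ϕ=-62.7°):
Solar declination: sin δ = sin ε · sin L_s = sin 23.44° × sin 101.6° = 0.38966, so δ = +22.934°.
cos h₀ = −tan(-62.7°) tan(+22.934°) = 0.8198, h₀ = 0.6098 rad.
Bracket: h₀ sin ϕ sin δ + cos ϕ cos δ sin h₀ = 0.6098×-0.88862×0.38966 + 0.45865×0.92096×0.57271 = -0.211149 + 0.241912 = 0.030763.
Q̄ = (S_0/π) × [bracket] = (1361/π) × 0.030763 = 13.327 W/m².
Ratio Q̄_A / Q̄_B = 27.466 / 13.327 = 2.061.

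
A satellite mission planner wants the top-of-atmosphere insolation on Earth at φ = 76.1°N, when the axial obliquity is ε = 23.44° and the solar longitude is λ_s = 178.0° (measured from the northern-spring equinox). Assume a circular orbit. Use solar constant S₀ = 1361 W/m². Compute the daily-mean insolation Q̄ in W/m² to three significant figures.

Q̄ ≈ 113 W/m²

Solar declination: sin δ = sin ε · sin λ_s = sin 23.44° × sin 178.0° = 0.01388, so δ = +0.795°.
cos H₀ = −tan(+76.1°) tan(+0.795°) = -0.0561, H₀ = 1.6269 rad.
Bracket: H₀ sin φ sin δ + cos φ cos δ sin H₀ = 1.6269×0.97072×0.01388 + 0.24023×0.99990×0.99843 = 0.021920 + 0.239829 = 0.261749.
Q̄ = (S₀/π) × [bracket] = (1361/π) × 0.261749 = 113.4 W/m².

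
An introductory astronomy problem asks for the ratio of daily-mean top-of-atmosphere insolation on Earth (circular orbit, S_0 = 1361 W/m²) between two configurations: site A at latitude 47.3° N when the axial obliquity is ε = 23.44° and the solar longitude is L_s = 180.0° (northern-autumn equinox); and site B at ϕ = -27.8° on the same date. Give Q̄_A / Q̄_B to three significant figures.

— Configuration A (ϕ=+47.3°):
Solar declination: sin δ = sin ε · sin L_s = sin 23.44° × sin 180.0° = 0.00000, so δ = +0.000°.
cos h₀ = −tan(+47.3°) tan(+0.000°) = -0.0000, h₀ = 1.5708 rad.
Bracket: h₀ sin ϕ sin δ + cos ϕ cos δ sin h₀ = 1.5708×0.73491×0.00000 + 0.67816×1.00000×1.00000 = 0.000000 + 0.678160 = 0.678160.
Q̄ = (S_0/π) × [bracket] = (1361/π) × 0.678160 = 293.79 W/m².
— Configuration B (ϕ=-27.8°):
cos h₀ = −tan(-27.8°) tan(+0.000°) = 0.0000, h₀ = 1.5708 rad.
Bracket: h₀ sin ϕ sin δ + cos ϕ cos δ sin h₀ = 1.5708×-0.46639×0.00000 + 0.88458×1.00000×1.00000 = -0.000000 + 0.884580 = 0.884580.
Q̄ = (S_0/π) × [bracket] = (1361/π) × 0.884580 = 383.22 W/m².
Ratio Q̄_A / Q̄_B = 293.79 / 383.22 = 0.7666.

Q̄_A / Q̄_B ≈ 0.767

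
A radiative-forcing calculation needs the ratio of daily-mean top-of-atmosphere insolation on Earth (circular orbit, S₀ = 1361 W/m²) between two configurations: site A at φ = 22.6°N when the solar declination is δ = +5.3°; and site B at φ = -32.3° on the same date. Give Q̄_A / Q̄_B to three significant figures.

Q̄_A / Q̄_B ≈ 1.27

— Configuration A (φ=+22.6°):
cos H₀ = −tan(+22.6°) tan(+5.300°) = -0.0386, H₀ = 1.6094 rad.
Bracket: H₀ sin φ sin δ + cos φ cos δ sin H₀ = 1.6094×0.38430×0.09237 + 0.92321×0.99572×0.99925 = 0.057130 + 0.918569 = 0.975699.
Q̄ = (S₀/π) × [bracket] = (1361/π) × 0.975699 = 422.69 W/m².
— Configuration B (φ=-32.3°):
cos H₀ = −tan(-32.3°) tan(+5.300°) = 0.0586, H₀ = 1.5121 rad.
Bracket: H₀ sin φ sin δ + cos φ cos δ sin H₀ = 1.5121×-0.53435×0.09237 + 0.84526×0.99572×0.99828 = -0.074634 + 0.840195 = 0.765561.
Q̄ = (S₀/π) × [bracket] = (1361/π) × 0.765561 = 331.66 W/m².
Ratio Q̄_A / Q̄_B = 422.69 / 331.66 = 1.274.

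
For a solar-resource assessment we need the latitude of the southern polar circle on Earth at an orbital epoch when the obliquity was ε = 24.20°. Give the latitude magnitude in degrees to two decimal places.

65.80°

The polar circle is the lowest latitude that experiences at least one full rotation of continuous darkness at the northern-summer solstice; it lies at |φ| = 90° − ε = 90° − 24.20° = 65.80°.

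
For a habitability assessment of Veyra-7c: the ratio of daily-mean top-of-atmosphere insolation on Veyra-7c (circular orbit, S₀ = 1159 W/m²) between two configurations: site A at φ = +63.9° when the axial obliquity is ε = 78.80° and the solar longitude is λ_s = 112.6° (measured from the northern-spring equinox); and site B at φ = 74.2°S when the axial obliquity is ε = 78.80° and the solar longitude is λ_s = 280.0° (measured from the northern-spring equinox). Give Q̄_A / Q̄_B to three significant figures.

Q̄_A / Q̄_B ≈ 0.875

— Configuration A (φ=+63.9°):
Solar declination: sin δ = sin ε · sin λ_s = sin 78.80° × sin 112.6° = 0.90563, so δ = +64.908°.
cos H₀ = −tan(+63.9°) tan(+64.908°) = -4.3592 ≤ −1 ⇒ polar day, H₀ = π.
Bracket: H₀ sin φ sin δ + cos φ cos δ sin H₀ = 3.1416×0.89803×0.90563 + 0.43994×0.42407×0.00000 = 2.555010 + 0.000000 = 2.555010.
Q̄ = (S₀/π) × [bracket] = (1159/π) × 2.555010 = 942.60 W/m².
— Configuration B (φ=-74.2°):
Solar declination: sin δ = sin ε · sin λ_s = sin 78.80° × sin 280.0° = -0.96605, so δ = -75.028°.
cos H₀ = −tan(-74.2°) tan(-75.028°) = -13.2146 ≤ −1 ⇒ polar day, H₀ = π.
Bracket: H₀ sin φ sin δ + cos φ cos δ sin H₀ = 3.1416×-0.96222×-0.96605 + 0.27228×0.25835×0.00000 = 2.920283 + 0.000000 = 2.920283.
Q̄ = (S₀/π) × [bracket] = (1159/π) × 2.920283 = 1077.4 W/m².
Ratio Q̄_A / Q̄_B = 942.60 / 1077.4 = 0.8749.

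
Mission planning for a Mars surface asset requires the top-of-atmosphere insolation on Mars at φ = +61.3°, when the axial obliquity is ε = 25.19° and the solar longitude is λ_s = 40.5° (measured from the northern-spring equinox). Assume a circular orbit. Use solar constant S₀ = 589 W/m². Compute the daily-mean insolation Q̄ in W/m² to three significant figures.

Solar declination: sin δ = sin ε · sin λ_s = sin 25.19° × sin 40.5° = 0.27642, so δ = +16.047°.
cos H₀ = −tan(+61.3°) tan(+16.047°) = -0.5254, H₀ = 2.1239 rad.
Bracket: H₀ sin φ sin δ + cos φ cos δ sin H₀ = 2.1239×0.87715×0.27642 + 0.48022×0.96104×0.85088 = 0.514965 + 0.392690 = 0.907655.
Q̄ = (S₀/π) × [bracket] = (589/π) × 0.907655 = 170.2 W/m².

Q̄ ≈ 170 W/m²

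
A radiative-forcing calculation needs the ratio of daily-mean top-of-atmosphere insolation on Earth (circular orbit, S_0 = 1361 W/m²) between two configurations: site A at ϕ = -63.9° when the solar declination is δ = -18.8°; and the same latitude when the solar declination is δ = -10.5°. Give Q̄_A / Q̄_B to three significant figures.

— Configuration A (ϕ=-63.9°):
cos h₀ = −tan(-63.9°) tan(-18.800°) = -0.6949, h₀ = 2.3391 rad.
Bracket: h₀ sin ϕ sin δ + cos ϕ cos δ sin h₀ = 2.3391×-0.89803×-0.32227 + 0.43994×0.94665×0.71911 = 0.676955 + 0.299487 = 0.976442.
Q̄ = (S_0/π) × [bracket] = (1361/π) × 0.976442 = 423.01 W/m².
— Configuration B (ϕ=-63.9°):
cos h₀ = −tan(-63.9°) tan(-10.500°) = -0.3783, h₀ = 1.9588 rad.
Bracket: h₀ sin ϕ sin δ + cos ϕ cos δ sin h₀ = 1.9588×-0.89803×-0.18224 + 0.43994×0.98325×0.92567 = 0.320571 + 0.400418 = 0.720989.
Q̄ = (S_0/π) × [bracket] = (1361/π) × 0.720989 = 312.35 W/m².
Ratio Q̄_A / Q̄_B = 423.01 / 312.35 = 1.354.

Q̄_A / Q̄_B ≈ 1.35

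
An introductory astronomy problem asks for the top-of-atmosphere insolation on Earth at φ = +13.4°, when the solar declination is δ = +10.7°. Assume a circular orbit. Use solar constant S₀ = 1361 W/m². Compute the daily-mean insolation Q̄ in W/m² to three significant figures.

cos H₀ = −tan(+13.4°) tan(+10.700°) = -0.0450, H₀ = 1.6158 rad.
Bracket: H₀ sin φ sin δ + cos φ cos δ sin H₀ = 1.6158×0.23175×0.18567 + 0.97278×0.98261×0.99899 = 0.069526 + 0.954898 = 1.024424.
Q̄ = (S₀/π) × [bracket] = (1361/π) × 1.024424 = 443.8 W/m².

Q̄ ≈ 444 W/m²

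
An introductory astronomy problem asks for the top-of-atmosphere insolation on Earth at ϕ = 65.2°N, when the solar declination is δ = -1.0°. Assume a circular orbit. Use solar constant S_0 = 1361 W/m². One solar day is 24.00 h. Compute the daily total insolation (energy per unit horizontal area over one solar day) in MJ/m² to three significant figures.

cos h₀ = −tan(+65.2°) tan(-1.000°) = 0.0378, h₀ = 1.5330 rad.
Bracket: h₀ sin ϕ sin δ + cos ϕ cos δ sin h₀ = 1.5330×0.90778×-0.01745 + 0.41945×0.99985×0.99929 = -0.024284 + 0.419089 = 0.394805.
Q̄ = (S_0/π) × [bracket] = (1361/π) × 0.394805 = 171.04 W/m².
Daily total = Q̄ × 24.00 h × 3600 s/h = 171.04 × 24.00 × 3600 / 10⁶ = 14.78 MJ/m².

14.8 MJ/m²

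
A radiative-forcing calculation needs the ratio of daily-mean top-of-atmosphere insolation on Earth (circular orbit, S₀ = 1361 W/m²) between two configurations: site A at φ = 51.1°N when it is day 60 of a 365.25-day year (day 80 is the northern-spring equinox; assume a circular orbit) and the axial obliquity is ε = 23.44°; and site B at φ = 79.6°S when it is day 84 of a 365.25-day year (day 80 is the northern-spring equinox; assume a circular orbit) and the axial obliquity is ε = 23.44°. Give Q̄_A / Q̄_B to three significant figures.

— Configuration A (φ=+51.1°):
Solar longitude: λ_s = 360° × (60 − 80)/365.25 = -19.713°, i.e. -19.713° + 360° = 340.287°.
sin δ = sin 23.44° × sin 340.287° = -0.13417, so δ = -7.711°.
cos H₀ = −tan(+51.1°) tan(-7.711°) = 0.1678, H₀ = 1.4022 rad.
Bracket: H₀ sin φ sin δ + cos φ cos δ sin H₀ = 1.4022×0.77824×-0.13417 + 0.62796×0.99096×0.98582 = -0.146413 + 0.613459 = 0.467046.
Q̄ = (S₀/π) × [bracket] = (1361/π) × 0.467046 = 202.33 W/m².
— Configuration B (φ=-79.6°):
Solar longitude: λ_s = 360° × (84 − 80)/365.25 = 3.943°.
sin δ = sin 23.44° × sin 3.943° = 0.02735, so δ = +1.567°.
cos H₀ = −tan(-79.6°) tan(+1.567°) = 0.1491, H₀ = 1.4212 rad.
Bracket: H₀ sin φ sin δ + cos φ cos δ sin H₀ = 1.4212×-0.98357×0.02735 + 0.18052×0.99963×0.98883 = -0.038231 + 0.178438 = 0.140207.
Q̄ = (S₀/π) × [bracket] = (1361/π) × 0.140207 = 60.740 W/m².
Ratio Q̄_A / Q̄_B = 202.33 / 60.740 = 3.331.

Q̄_A / Q̄_B ≈ 3.33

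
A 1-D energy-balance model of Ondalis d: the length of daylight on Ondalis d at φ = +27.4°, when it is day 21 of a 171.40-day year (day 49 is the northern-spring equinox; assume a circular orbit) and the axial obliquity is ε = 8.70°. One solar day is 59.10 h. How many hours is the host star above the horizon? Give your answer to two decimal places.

28.28 h

Solar longitude: λ_s = 360° × (21 − 49)/171.40 = -58.810°, i.e. -58.810° + 360° = 301.190°.
sin δ = sin 8.70° × sin 301.190° = -0.12940, so δ = -7.435°.
cos H₀ = −tan φ · tan δ = −tan(+27.4°) × tan(-7.435°) = 0.0676, so H₀ = 1.5031 rad = 86.12°.
Daylight = 2H₀/(2π) × 59.10 h = (1.5031/π) × 59.10 = 28.28 h.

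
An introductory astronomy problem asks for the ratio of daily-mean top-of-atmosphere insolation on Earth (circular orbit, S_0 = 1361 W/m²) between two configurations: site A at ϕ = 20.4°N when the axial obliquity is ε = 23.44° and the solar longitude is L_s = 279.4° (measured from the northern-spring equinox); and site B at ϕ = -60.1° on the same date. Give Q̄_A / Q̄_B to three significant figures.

— Configuration A (ϕ=+20.4°):
Solar declination: sin δ = sin ε · sin L_s = sin 23.44° × sin 279.4° = -0.39245, so δ = -23.107°.
cos h₀ = −tan(+20.4°) tan(-23.107°) = 0.1587, h₀ = 1.4114 rad.
Bracket: h₀ sin ϕ sin δ + cos ϕ cos δ sin h₀ = 1.4114×0.34857×-0.39245 + 0.93728×0.91977×0.98733 = -0.193074 + 0.851159 = 0.658085.
Q̄ = (S_0/π) × [bracket] = (1361/π) × 0.658085 = 285.10 W/m².
— Configuration B (ϕ=-60.1°):
cos h₀ = −tan(-60.1°) tan(-23.107°) = -0.7420, h₀ = 2.4069 rad.
Bracket: h₀ sin ϕ sin δ + cos ϕ cos δ sin h₀ = 2.4069×-0.86690×-0.39245 + 0.49849×0.91977×0.67038 = 0.818863 + 0.307367 = 1.126230.
Q̄ = (S_0/π) × [bracket] = (1361/π) × 1.126230 = 487.91 W/m².
Ratio Q̄_A / Q̄_B = 285.10 / 487.91 = 0.5843.

Q̄_A / Q̄_B ≈ 0.584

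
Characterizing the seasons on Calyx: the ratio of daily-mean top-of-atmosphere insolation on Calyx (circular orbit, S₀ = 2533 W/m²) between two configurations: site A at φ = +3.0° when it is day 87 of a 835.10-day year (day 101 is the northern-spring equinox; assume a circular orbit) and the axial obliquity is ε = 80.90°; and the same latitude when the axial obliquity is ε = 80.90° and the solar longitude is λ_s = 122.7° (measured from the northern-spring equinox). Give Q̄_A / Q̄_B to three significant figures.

Q̄_A / Q̄_B ≈ 1.57

— Configuration A (φ=+3.0°):
Solar longitude: λ_s = 360° × (87 − 101)/835.10 = -6.035°, i.e. -6.035° + 360° = 353.965°.
sin δ = sin 80.90° × sin 353.965° = -0.10382, so δ = -5.959°.
cos H₀ = −tan(+3.0°) tan(-5.959°) = 0.0055, H₀ = 1.5653 rad.
Bracket: H₀ sin φ sin δ + cos φ cos δ sin H₀ = 1.5653×0.05234×-0.10382 + 0.99863×0.99460×0.99999 = -0.008506 + 0.993227 = 0.984721.
Q̄ = (S₀/π) × [bracket] = (2533/π) × 0.984721 = 793.96 W/m².
— Configuration B (φ=+3.0°):
Solar declination: sin δ = sin ε · sin λ_s = sin 80.90° × sin 122.7° = 0.83092, so δ = +56.193°.
cos H₀ = −tan(+3.0°) tan(+56.193°) = -0.0783, H₀ = 1.6491 rad.
Bracket: H₀ sin φ sin δ + cos φ cos δ sin H₀ = 1.6491×0.05234×0.83092 + 0.99863×0.55639×0.99693 = 0.071720 + 0.553922 = 0.625642.
Q̄ = (S₀/π) × [bracket] = (2533/π) × 0.625642 = 504.44 W/m².
Ratio Q̄_A / Q̄_B = 793.96 / 504.44 = 1.574.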